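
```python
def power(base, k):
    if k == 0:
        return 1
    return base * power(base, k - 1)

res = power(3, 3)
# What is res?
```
Call trace:
power(base=3, k=3)
  power(base=3, k=2)
    power(base=3, k=1)
      power(base=3, k=0)
      -> return 1
    -> return 3
  -> return 9
-> return 27

Final answer: 27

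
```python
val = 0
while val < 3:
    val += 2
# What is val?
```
Trace:
  val=0
  val=2
  val=4

Final answer: 4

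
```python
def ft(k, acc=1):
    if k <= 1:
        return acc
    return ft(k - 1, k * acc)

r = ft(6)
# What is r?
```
Call trace:
ft(k=6, acc=1)
  ft(k=5, acc=6)
    ft(k=4, acc=30)
      ft(k=3, acc=120)
        ft(k=2, acc=360)
          ft(k=1, acc=720)
          -> return 720
        -> return 720
      -> return 720
    -> return 720
  -> return 720
-> return 720

Final answer: 720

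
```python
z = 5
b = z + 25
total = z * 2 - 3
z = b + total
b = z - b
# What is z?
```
Trace:
  z=5
  z=5, b=30
  z=5, b=30, total=7
  z=37, b=30, total=7
  z=37, b=7, total=7

Final answer: 37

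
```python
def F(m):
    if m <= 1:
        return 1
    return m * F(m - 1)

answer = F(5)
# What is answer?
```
Call trace:
F(m=5)
  F(m=4)
    F(m=3)
      F(m=2)
        F(m=1)
        -> return 1
      -> return 2
    -> return 6
  -> return 24
-> return 120

Final answer: 120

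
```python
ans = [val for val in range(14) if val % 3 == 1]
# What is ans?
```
Trace:
  val=0
  val=1
  val=2
  val=3
  val=4
  val=5
  val=6
  val=7
  val=8
  val=9
  val=10
  val=11
  val=12
  val=13
  ans=[1, 4, 7, 10, 13]

Final answer: [1, 4, 7, 10, 13]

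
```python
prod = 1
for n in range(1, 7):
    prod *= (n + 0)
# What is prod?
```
Trace:
  prod=1
  prod=1, n=1
  prod=2, n=2
  prod=6, n=3
  prod=24, n=4
  prod=120, n=5
  prod=720, n=6

Final answer: 720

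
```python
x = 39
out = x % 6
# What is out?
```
Trace:
  x=39
  x=39, out=3

Final answer: 3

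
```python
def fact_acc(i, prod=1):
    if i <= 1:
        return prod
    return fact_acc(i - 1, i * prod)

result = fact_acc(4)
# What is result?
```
Call trace:
fact_acc(i=4, prod=1)
  fact_acc(i=3, prod=4)
    fact_acc(i=2, prod=12)
      fact_acc(i=1, prod=24)
      -> return 24
    -> return 24
  -> return 24
-> return 24

Final answer: 24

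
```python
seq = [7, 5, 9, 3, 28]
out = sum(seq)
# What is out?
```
Trace:
  seq=[7, 5, 9, 3, 28]
  seq=[7, 5, 9, 3, 28], out=52

Final answer: 52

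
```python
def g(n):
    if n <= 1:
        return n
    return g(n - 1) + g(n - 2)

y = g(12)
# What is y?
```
Call trace (a repeated sub-call is expanded the first time; later identical calls just restate its return value):
g(n=12)
  g(n=11)
    g(n=10)
      g(n=9)
        g(n=8)
          g(n=7)
            g(n=6)
              g(n=5)
                g(n=4)
                  g(n=3)
                    g(n=2)
                      g(n=1)
                      -> return 1
                      g(n=0)
                      -> return 0
                    -> return 1
                    g(n=1)
                    -> return 1
                  -> return 2
                  g(n=2) -> return 1  (same call as traced above)
                -> return 3
                g(n=3) -> return 2  (same call as traced above)
              -> return 5
              g(n=4) -> return 3  (same call as traced above)
            -> return 8
            g(n=5) -> return 5  (same call as traced above)
          -> return 13
          g(n=6) -> return 8  (same call as traced above)
        -> return 21
        g(n=7) -> return 13  (same call as traced above)
      -> return 34
      g(n=8) -> return 21  (same call as traced above)
    -> return 55
    g(n=9) -> return 34  (same call as traced above)
  -> return 89
  g(n=10) -> return 55  (same call as traced above)
-> return 144

Final answer: 144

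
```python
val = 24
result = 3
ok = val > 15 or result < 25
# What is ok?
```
Trace:
  val=24
  val=24, result=3
  val=24, result=3, ok=True

Final answer: True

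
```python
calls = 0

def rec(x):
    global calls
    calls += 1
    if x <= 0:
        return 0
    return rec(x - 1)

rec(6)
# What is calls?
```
Call trace:
rec(x=6)
  rec(x=5)
    rec(x=4)
      rec(x=3)
        rec(x=2)
          rec(x=1)
            rec(x=0)
            -> return 0
          -> return 0
        -> return 0
      -> return 0
    -> return 0
  -> return 0
-> return 0

calls is incremented once per call. rec is entered once for each x = 6, 5, 4, 3, 2, 1, 0 (the x <= 0 call returns without recursing), i.e. 6 + 1 calls.
calls = 7

Final answer: 7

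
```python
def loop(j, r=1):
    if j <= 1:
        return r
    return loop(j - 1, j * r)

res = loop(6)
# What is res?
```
Call trace:
loop(j=6, r=1)
  loop(j=5, r=6)
    loop(j=4, r=30)
      loop(j=3, r=120)
        loop(j=2, r=360)
          loop(j=1, r=720)
          -> return 720
        -> return 720
      -> return 720
    -> return 720
  -> return 720
-> return 720

Final answer: 720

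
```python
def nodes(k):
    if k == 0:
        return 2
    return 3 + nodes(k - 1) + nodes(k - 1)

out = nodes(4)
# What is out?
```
Call trace (a repeated sub-call is expanded the first time; later identical calls just restate its return value):
nodes(k=4)
  nodes(k=3)
    nodes(k=2)
      nodes(k=1)
        nodes(k=0)
        -> return 2
        nodes(k=0)
        -> return 2
      -> return 7
      nodes(k=1) -> return 7  (same call as traced above)
    -> return 17
    nodes(k=2) -> return 17  (same call as traced above)
  -> return 37
  nodes(k=3) -> return 37  (same call as traced above)
-> return 77

Final answer: 77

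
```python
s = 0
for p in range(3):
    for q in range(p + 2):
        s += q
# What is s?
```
Trace:
  s=0
  s=0, p=0, q=0
  s=1, p=0, q=1
  s=1, p=1, q=0
  s=2, p=1, q=1
  s=4, p=1, q=2
  s=4, p=2, q=0
  s=5, p=2, q=1
  s=7, p=2, q=2
  s=10, p=2, q=3

Final answer: 10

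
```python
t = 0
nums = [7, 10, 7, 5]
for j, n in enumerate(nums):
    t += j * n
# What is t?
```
Trace:
  t=0
  t=0, j=0, n=7
  t=10, j=1, n=10
  t=24, j=2, n=7
  t=39, j=3, n=5

Final answer: 39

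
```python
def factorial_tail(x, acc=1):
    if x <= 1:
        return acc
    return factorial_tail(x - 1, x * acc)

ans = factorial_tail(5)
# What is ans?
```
Call trace:
factorial_tail(x=5, acc=1)
  factorial_tail(x=4, acc=5)
    factorial_tail(x=3, acc=20)
      factorial_tail(x=2, acc=60)
        factorial_tail(x=1, acc=120)
        -> return 120
      -> return 120
    -> return 120
  -> return 120
-> return 120

Final answer: 120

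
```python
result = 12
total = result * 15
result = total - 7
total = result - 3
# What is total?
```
Trace:
  result=12
  result=12, total=180
  result=173, total=180
  result=173, total=170

Final answer: 170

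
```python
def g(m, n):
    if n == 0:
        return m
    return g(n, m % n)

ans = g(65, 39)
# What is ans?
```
Call trace:
g(m=65, n=39)
  g(m=39, n=26)
    g(m=26, n=13)
      g(m=13, n=0)
      -> return 13
    -> return 13
  -> return 13
-> return 13

Final answer: 13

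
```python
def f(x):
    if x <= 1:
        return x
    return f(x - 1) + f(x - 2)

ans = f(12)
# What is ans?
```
Call trace (a repeated sub-call is expanded the first time; later identical calls just restate its return value):
f(x=12)
  f(x=11)
    f(x=10)
      f(x=9)
        f(x=8)
          f(x=7)
            f(x=6)
              f(x=5)
                f(x=4)
                  f(x=3)
                    f(x=2)
                      f(x=1)
                      -> return 1
                      f(x=0)
                      -> return 0
                    -> return 1
                    f(x=1)
                    -> return 1
                  -> return 2
                  f(x=2) -> return 1  (same call as traced above)
                -> return 3
                f(x=3) -> return 2  (same call as traced above)
              -> return 5
              f(x=4) -> return 3  (same call as traced above)
            -> return 8
            f(x=5) -> return 5  (same call as traced above)
          -> return 13
          f(x=6) -> return 8  (same call as traced above)
        -> return 21
        f(x=7) -> return 13  (same call as traced above)
      -> return 34
      f(x=8) -> return 21  (same call as traced above)
    -> return 55
    f(x=9) -> return 34  (same call as traced above)
  -> return 89
  f(x=10) -> return 55  (same call as traced above)
-> return 144

Final answer: 144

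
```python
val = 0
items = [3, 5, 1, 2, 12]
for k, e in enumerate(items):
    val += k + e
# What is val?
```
Trace:
  val=0
  val=3, k=0, e=3
  val=9, k=1, e=5
  val=12, k=2, e=1
  val=17, k=3, e=2
  val=33, k=4, e=12

Final answer: 33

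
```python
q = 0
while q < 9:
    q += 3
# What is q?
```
Trace:
  q=0
  q=3
  q=6
  q=9

Final answer: 9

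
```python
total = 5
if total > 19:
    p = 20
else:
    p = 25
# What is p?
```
Trace:
  total=5
  total=5, p=25

Final answer: 25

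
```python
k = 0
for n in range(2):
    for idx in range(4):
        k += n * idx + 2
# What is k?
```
Trace:
  k=0
  k=2, n=0, idx=0
  k=4, n=0, idx=1
  k=6, n=0, idx=2
  k=8, n=0, idx=3
  k=10, n=1, idx=0
  k=13, n=1, idx=1
  k=17, n=1, idx=2
  k=22, n=1, idx=3

Final answer: 22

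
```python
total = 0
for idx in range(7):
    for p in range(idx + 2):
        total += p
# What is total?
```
Trace:
  total=0
  total=0, idx=0, p=0
  total=1, idx=0, p=1
  total=1, idx=1, p=0
  total=2, idx=1, p=1
  total=4, idx=1, p=2
  total=4, idx=2, p=0
  total=5, idx=2, p=1
  total=7, idx=2, p=2
  total=10, idx=2, p=3
  total=10, idx=3, p=0
  total=11, idx=3, p=1
  total=13, idx=3, p=2
  total=16, idx=3, p=3
  total=20, idx=3, p=4
  total=20, idx=4, p=0
  total=21, idx=4, p=1
  total=23, idx=4, p=2
  total=26, idx=4, p=3
  total=30, idx=4, p=4
  total=35, idx=4, p=5
  total=35, idx=5, p=0
  total=36, idx=5, p=1
  total=38, idx=5, p=2
  total=41, idx=5, p=3
  total=45, idx=5, p=4
  total=50, idx=5, p=5
  total=56, idx=5, p=6
  total=56, idx=6, p=0
  total=57, idx=6, p=1
  total=59, idx=6, p=2
  total=62, idx=6, p=3
  total=66, idx=6, p=4
  total=71, idx=6, p=5
  total=77, idx=6, p=6
  total=84, idx=6, p=7

Final answer: 84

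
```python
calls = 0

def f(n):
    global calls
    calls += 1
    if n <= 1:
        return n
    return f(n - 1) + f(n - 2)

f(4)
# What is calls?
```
Call trace (a repeated sub-call is expanded the first time; later identical calls just restate its return value):
f(n=4)
  f(n=3)
    f(n=2)
      f(n=1)
      -> return 1
      f(n=0)
      -> return 0
    -> return 1
    f(n=1)
    -> return 1
  -> return 2
  f(n=2) -> return 1  (same call as traced above)
-> return 3

calls is incremented once per call, so count the calls in each subtree. Let C(n) = number of calls made by f(n).
C(0) = C(1) = 1 (base case, no recursion); C(n) = 1 + C(n - 1) + C(n - 2) otherwise.
C(2) = 1 + C(1) + C(0) = 1 + 1 + 1 = 3
C(3) = 1 + C(2) + C(1) = 1 + 3 + 1 = 5
C(4) = 1 + C(3) + C(2) = 1 + 5 + 3 = 9
calls = C(4) = 9

Final answer: 9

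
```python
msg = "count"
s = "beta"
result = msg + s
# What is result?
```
Trace:
  msg='count'
  msg='count', s='beta'
  msg='count', s='beta', result='countbeta'

Final answer: 'countbeta'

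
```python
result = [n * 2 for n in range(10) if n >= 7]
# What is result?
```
Trace:
  n=0
  n=1
  n=2
  n=3
  n=4
  n=5
  n=6
  n=7
  n=8
  n=9
  result=[14, 16, 18]

Final answer: [14, 16, 18]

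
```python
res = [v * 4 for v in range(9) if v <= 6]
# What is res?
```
Trace:
  v=0
  v=1
  v=2
  v=3
  v=4
  v=5
  v=6
  v=7
  v=8
  res=[0, 4, 8, 12, 16, 20, 24]

Final answer: [0, 4, 8, 12, 16, 20, 24]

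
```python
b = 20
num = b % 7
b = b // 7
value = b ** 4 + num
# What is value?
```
Trace:
  b=20
  b=20, num=6
  b=2, num=6
  b=2, num=6, value=22

Final answer: 22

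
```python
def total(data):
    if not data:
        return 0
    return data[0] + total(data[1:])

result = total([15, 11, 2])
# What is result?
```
Call trace:
total(data=[15, 11, 2])
  total(data=[11, 2])
    total(data=[2])
      total(data=[])
      -> return 0
    -> return 2
  -> return 13
-> return 28

Final answer: 28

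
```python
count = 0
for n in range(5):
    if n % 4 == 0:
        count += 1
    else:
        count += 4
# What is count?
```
Trace:
  count=0
  count=1, n=0
  count=5, n=1
  count=9, n=2
  count=13, n=3
  count=14, n=4

Final answer: 14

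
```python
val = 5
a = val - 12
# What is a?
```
Trace:
  val=5
  val=5, a=-7

Final answer: -7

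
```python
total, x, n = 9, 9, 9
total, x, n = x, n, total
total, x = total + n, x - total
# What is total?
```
Trace:
  total=9, x=9, n=9
  total=9, x=9, n=9
  total=18, x=0, n=9

Final answer: 18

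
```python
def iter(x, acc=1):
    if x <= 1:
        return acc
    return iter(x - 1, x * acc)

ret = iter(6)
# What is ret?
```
Call trace:
iter(x=6, acc=1)
  iter(x=5, acc=6)
    iter(x=4, acc=30)
      iter(x=3, acc=120)
        iter(x=2, acc=360)
          iter(x=1, acc=720)
          -> return 720
        -> return 720
      -> return 720
    -> return 720
  -> return 720
-> return 720

Final answer: 720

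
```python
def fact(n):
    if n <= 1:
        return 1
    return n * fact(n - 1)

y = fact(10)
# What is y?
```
Call trace:
fact(n=10)
  fact(n=9)
    fact(n=8)
      fact(n=7)
        fact(n=6)
          fact(n=5)
            fact(n=4)
              fact(n=3)
                fact(n=2)
                  fact(n=1)
                  -> return 1
                -> return 2
              -> return 6
            -> return 24
          -> return 120
        -> return 720
      -> return 5040
    -> return 40320
  -> return 362880
-> return 3628800

Final answer: 3628800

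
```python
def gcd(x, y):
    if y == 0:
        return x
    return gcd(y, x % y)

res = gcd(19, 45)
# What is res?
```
Call trace:
gcd(x=19, y=45)
  gcd(x=45, y=19)
    gcd(x=19, y=7)
      gcd(x=7, y=5)
        gcd(x=5, y=2)
          gcd(x=2, y=1)
            gcd(x=1, y=0)
            -> return 1
          -> return 1
        -> return 1
      -> return 1
    -> return 1
  -> return 1
-> return 1

Final answer: 1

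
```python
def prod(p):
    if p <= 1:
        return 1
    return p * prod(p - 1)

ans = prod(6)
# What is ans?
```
Call trace:
prod(p=6)
  prod(p=5)
    prod(p=4)
      prod(p=3)
        prod(p=2)
          prod(p=1)
          -> return 1
        -> return 2
      -> return 6
    -> return 24
  -> return 120
-> return 720

Final answer: 720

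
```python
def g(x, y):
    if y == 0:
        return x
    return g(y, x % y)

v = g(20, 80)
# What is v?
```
Call trace:
g(x=20, y=80)
  g(x=80, y=20)
    g(x=20, y=0)
    -> return 20
  -> return 20
-> return 20

Final answer: 20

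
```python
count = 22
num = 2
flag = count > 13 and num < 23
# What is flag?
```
Trace:
  count=22
  count=22, num=2
  count=22, num=2, flag=True

Final answer: True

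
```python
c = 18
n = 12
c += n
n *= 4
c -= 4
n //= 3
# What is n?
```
Trace:
  c=18
  c=18, n=12
  c=30, n=12
  c=30, n=48
  c=26, n=48
  c=26, n=16

Final answer: 16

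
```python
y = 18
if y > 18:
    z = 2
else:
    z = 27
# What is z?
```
Trace:
  y=18
  y=18, z=27

Final answer: 27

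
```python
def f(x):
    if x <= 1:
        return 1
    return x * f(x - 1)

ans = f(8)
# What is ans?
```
Call trace:
f(x=8)
  f(x=7)
    f(x=6)
      f(x=5)
        f(x=4)
          f(x=3)
            f(x=2)
              f(x=1)
              -> return 1
            -> return 2
          -> return 6
        -> return 24
      -> return 120
    -> return 720
  -> return 5040
-> return 40320

Final answer: 40320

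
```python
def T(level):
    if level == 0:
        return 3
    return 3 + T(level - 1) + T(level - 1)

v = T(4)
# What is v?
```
Call trace (a repeated sub-call is expanded the first time; later identical calls just restate its return value):
T(level=4)
  T(level=3)
    T(level=2)
      T(level=1)
        T(level=0)
        -> return 3
        T(level=0)
        -> return 3
      -> return 9
      T(level=1) -> return 9  (same call as traced above)
    -> return 21
    T(level=2) -> return 21  (same call as traced above)
  -> return 45
  T(level=3) -> return 45  (same call as traced above)
-> return 93

Final answer: 93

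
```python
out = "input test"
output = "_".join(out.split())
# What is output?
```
Trace:
  out='input test'
  out='input test', output='input_test'

Final answer: 'input_test'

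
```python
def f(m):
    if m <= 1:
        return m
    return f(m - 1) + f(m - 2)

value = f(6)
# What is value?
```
Call trace (a repeated sub-call is expanded the first time; later identical calls just restate its return value):
f(m=6)
  f(m=5)
    f(m=4)
      f(m=3)
        f(m=2)
          f(m=1)
          -> return 1
          f(m=0)
          -> return 0
        -> return 1
        f(m=1)
        -> return 1
      -> return 2
      f(m=2) -> return 1  (same call as traced above)
    -> return 3
    f(m=3) -> return 2  (same call as traced above)
  -> return 5
  f(m=4) -> return 3  (same call as traced above)
-> return 8

Final answer: 8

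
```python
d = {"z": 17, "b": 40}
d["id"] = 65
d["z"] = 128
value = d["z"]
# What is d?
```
Trace:
  d={'z': 17, 'b': 40}
  d={'z': 17, 'b': 40, 'id': 65}
  d={'z': 128, 'b': 40, 'id': 65}
  d={'z': 128, 'b': 40, 'id': 65}, value=128

Final answer: {'z': 128, 'b': 40, 'id': 65}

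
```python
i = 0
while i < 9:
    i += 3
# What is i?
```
Trace:
  i=0
  i=3
  i=6
  i=9

Final answer: 9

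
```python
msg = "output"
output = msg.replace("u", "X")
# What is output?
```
Trace:
  msg='output'
  msg='output', output='oXtpXt'

Final answer: 'oXtpXt'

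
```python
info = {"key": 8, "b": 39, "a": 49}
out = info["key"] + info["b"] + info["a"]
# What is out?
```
Trace:
  info={'key': 8, 'b': 39, 'a': 49}
  info={'key': 8, 'b': 39, 'a': 49}, out=96

Final answer: 96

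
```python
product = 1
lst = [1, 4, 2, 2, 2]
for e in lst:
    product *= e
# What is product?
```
Trace:
  product=1
  product=1, e=1
  product=4, e=4
  product=8, e=2
  product=16, e=2
  product=32, e=2

Final answer: 32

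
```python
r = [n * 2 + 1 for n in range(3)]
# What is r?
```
Trace:
  n=0
  n=1
  n=2
  r=[1, 3, 5]

Final answer: [1, 3, 5]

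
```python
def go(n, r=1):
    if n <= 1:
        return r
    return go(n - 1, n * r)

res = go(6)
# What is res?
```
Call trace:
go(n=6, r=1)
  go(n=5, r=6)
    go(n=4, r=30)
      go(n=3, r=120)
        go(n=2, r=360)
          go(n=1, r=720)
          -> return 720
        -> return 720
      -> return 720
    -> return 720
  -> return 720
-> return 720

Final answer: 720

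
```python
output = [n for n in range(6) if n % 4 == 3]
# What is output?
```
Trace:
  n=0
  n=1
  n=2
  n=3
  n=4
  n=5
  output=[3]

Final answer: [3]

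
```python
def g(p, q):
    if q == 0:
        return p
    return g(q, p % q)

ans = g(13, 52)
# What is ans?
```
Call trace:
g(p=13, q=52)
  g(p=52, q=13)
    g(p=13, q=0)
    -> return 13
  -> return 13
-> return 13

Final answer: 13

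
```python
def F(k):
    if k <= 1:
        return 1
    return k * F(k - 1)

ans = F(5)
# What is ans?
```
Call trace:
F(k=5)
  F(k=4)
    F(k=3)
      F(k=2)
        F(k=1)
        -> return 1
      -> return 2
    -> return 6
  -> return 24
-> return 120

Final answer: 120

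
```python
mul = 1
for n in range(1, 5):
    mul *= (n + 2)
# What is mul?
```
Trace:
  mul=1
  mul=3, n=1
  mul=12, n=2
  mul=60, n=3
  mul=360, n=4

Final answer: 360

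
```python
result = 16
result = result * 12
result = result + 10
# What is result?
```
Trace:
  result=16
  result=192
  result=202

Final answer: 202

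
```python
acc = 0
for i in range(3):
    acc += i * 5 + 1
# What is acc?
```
Trace:
  acc=0
  acc=1, i=0
  acc=7, i=1
  acc=18, i=2

Final answer: 18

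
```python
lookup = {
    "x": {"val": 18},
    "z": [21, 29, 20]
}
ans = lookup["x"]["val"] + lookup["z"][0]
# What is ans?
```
Trace:
  lookup={'x': {'val': 18}, 'z': [21, 29, 20]}
  lookup={'x': {'val': 18}, 'z': [21, 29, 20]}, ans=39

Final answer: 39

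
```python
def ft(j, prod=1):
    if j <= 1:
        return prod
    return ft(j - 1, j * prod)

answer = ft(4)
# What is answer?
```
Call trace:
ft(j=4, prod=1)
  ft(j=3, prod=4)
    ft(j=2, prod=12)
      ft(j=1, prod=24)
      -> return 24
    -> return 24
  -> return 24
-> return 24

Final answer: 24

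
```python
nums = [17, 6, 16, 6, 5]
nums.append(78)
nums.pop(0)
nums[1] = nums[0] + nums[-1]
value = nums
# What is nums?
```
Trace:
  nums=[17, 6, 16, 6, 5]
  nums=[17, 6, 16, 6, 5, 78]
  nums=[6, 16, 6, 5, 78]
  nums=[6, 84, 6, 5, 78]
  nums=[6, 84, 6, 5, 78], value=[6, 84, 6, 5, 78]

Final answer: [6, 84, 6, 5, 78]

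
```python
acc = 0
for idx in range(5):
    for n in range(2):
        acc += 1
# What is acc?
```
Trace:
  acc=0
  acc=1, idx=0, n=0
  acc=2, idx=0, n=1
  acc=3, idx=1, n=0
  acc=4, idx=1, n=1
  acc=5, idx=2, n=0
  acc=6, idx=2, n=1
  acc=7, idx=3, n=0
  acc=8, idx=3, n=1
  acc=9, idx=4, n=0
  acc=10, idx=4, n=1

Final answer: 10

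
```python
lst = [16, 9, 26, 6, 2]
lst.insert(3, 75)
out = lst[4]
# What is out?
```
Trace:
  lst=[16, 9, 26, 6, 2]
  lst=[16, 9, 26, 75, 6, 2]
  lst=[16, 9, 26, 75, 6, 2], out=6

Final answer: 6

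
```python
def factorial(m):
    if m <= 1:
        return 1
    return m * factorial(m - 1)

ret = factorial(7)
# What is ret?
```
Call trace:
factorial(m=7)
  factorial(m=6)
    factorial(m=5)
      factorial(m=4)
        factorial(m=3)
          factorial(m=2)
            factorial(m=1)
            -> return 1
          -> return 2
        -> return 6
      -> return 24
    -> return 120
  -> return 720
-> return 5040

Final answer: 5040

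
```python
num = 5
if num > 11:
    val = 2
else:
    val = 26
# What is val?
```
Trace:
  num=5
  num=5, val=26

Final answer: 26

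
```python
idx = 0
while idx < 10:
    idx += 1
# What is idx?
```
Trace:
  idx=0
  idx=1
  idx=2
  idx=3
  idx=4
  idx=5
  idx=6
  idx=7
  idx=8
  idx=9
  idx=10

Final answer: 10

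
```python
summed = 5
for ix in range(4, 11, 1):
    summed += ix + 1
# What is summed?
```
Trace:
  summed=5
  summed=10, ix=4
  summed=16, ix=5
  summed=23, ix=6
  summed=31, ix=7
  summed=40, ix=8
  summed=50, ix=9
  summed=61, ix=10

Final answer: 61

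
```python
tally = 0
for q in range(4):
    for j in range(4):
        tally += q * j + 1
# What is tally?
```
Trace:
  tally=0
  tally=1, q=0, j=0
  tally=2, q=0, j=1
  tally=3, q=0, j=2
  tally=4, q=0, j=3
  tally=5, q=1, j=0
  tally=7, q=1, j=1
  tally=10, q=1, j=2
  tally=14, q=1, j=3
  tally=15, q=2, j=0
  tally=18, q=2, j=1
  tally=23, q=2, j=2
  tally=30, q=2, j=3
  tally=31, q=3, j=0
  tally=35, q=3, j=1
  tally=42, q=3, j=2
  tally=52, q=3, j=3

Final answer: 52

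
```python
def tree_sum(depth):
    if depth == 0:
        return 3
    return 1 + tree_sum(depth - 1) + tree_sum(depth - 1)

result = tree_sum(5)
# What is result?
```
Call trace (a repeated sub-call is expanded the first time; later identical calls just restate its return value):
tree_sum(depth=5)
  tree_sum(depth=4)
    tree_sum(depth=3)
      tree_sum(depth=2)
        tree_sum(depth=1)
          tree_sum(depth=0)
          -> return 3
          tree_sum(depth=0)
          -> return 3
        -> return 7
        tree_sum(depth=1) -> return 7  (same call as traced above)
      -> return 15
      tree_sum(depth=2) -> return 15  (same call as traced above)
    -> return 31
    tree_sum(depth=3) -> return 31  (same call as traced above)
  -> return 63
  tree_sum(depth=4) -> return 63  (same call as traced above)
-> return 127

Final answer: 127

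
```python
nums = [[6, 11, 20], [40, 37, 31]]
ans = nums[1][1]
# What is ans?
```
Trace:
  nums=[[6, 11, 20], [40, 37, 31]]
  nums=[[6, 11, 20], [40, 37, 31]], ans=37

Final answer: 37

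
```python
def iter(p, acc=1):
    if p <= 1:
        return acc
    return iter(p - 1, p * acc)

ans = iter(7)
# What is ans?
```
Call trace:
iter(p=7, acc=1)
  iter(p=6, acc=7)
    iter(p=5, acc=42)
      iter(p=4, acc=210)
        iter(p=3, acc=840)
          iter(p=2, acc=2520)
            iter(p=1, acc=5040)
            -> return 5040
          -> return 5040
        -> return 5040
      -> return 5040
    -> return 5040
  -> return 5040
-> return 5040

Final answer: 5040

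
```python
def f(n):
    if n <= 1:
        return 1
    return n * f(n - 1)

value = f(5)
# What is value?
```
Call trace:
f(n=5)
  f(n=4)
    f(n=3)
      f(n=2)
        f(n=1)
        -> return 1
      -> return 2
    -> return 6
  -> return 24
-> return 120

Final answer: 120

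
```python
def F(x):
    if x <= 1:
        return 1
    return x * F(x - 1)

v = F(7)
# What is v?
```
Call trace:
F(x=7)
  F(x=6)
    F(x=5)
      F(x=4)
        F(x=3)
          F(x=2)
            F(x=1)
            -> return 1
          -> return 2
        -> return 6
      -> return 24
    -> return 120
  -> return 720
-> return 5040

Final answer: 5040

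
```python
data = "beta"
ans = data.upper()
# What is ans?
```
Trace:
  data='beta'
  data='beta', ans='BETA'

Final answer: 'BETA'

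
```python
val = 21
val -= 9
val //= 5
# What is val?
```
Trace:
  val=21
  val=12
  val=2

Final answer: 2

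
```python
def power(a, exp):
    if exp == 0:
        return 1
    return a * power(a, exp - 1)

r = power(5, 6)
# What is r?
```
Call trace:
power(a=5, exp=6)
  power(a=5, exp=5)
    power(a=5, exp=4)
      power(a=5, exp=3)
        power(a=5, exp=2)
          power(a=5, exp=1)
            power(a=5, exp=0)
            -> return 1
          -> return 5
        -> return 25
      -> return 125
    -> return 625
  -> return 3125
-> return 15625

Final answer: 15625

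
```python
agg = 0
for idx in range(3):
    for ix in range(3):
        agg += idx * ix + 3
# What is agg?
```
Trace:
  agg=0
  agg=3, idx=0, ix=0
  agg=6, idx=0, ix=1
  agg=9, idx=0, ix=2
  agg=12, idx=1, ix=0
  agg=16, idx=1, ix=1
  agg=21, idx=1, ix=2
  agg=24, idx=2, ix=0
  agg=29, idx=2, ix=1
  agg=36, idx=2, ix=2

Final answer: 36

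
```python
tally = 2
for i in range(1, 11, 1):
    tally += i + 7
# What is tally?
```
Trace:
  tally=2
  tally=10, i=1
  tally=19, i=2
  tally=29, i=3
  tally=40, i=4
  tally=52, i=5
  tally=65, i=6
  tally=79, i=7
  tally=94, i=8
  tally=110, i=9
  tally=127, i=10

Final answer: 127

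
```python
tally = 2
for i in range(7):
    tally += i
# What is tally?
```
Trace:
  tally=2
  tally=2, i=0
  tally=3, i=1
  tally=5, i=2
  tally=8, i=3
  tally=12, i=4
  tally=17, i=5
  tally=23, i=6

Final answer: 23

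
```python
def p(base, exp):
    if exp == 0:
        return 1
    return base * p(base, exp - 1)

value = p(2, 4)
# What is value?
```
Call trace:
p(base=2, exp=4)
  p(base=2, exp=3)
    p(base=2, exp=2)
      p(base=2, exp=1)
        p(base=2, exp=0)
        -> return 1
      -> return 2
    -> return 4
  -> return 8
-> return 16

Final answer: 16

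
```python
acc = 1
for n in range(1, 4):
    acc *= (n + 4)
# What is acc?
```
Trace:
  acc=1
  acc=5, n=1
  acc=30, n=2
  acc=210, n=3

Final answer: 210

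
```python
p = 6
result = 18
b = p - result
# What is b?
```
Trace:
  p=6
  p=6, result=18
  p=6, result=18, b=-12

Final answer: -12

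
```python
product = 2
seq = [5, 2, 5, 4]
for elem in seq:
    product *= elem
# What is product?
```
Trace:
  product=2
  product=10, elem=5
  product=20, elem=2
  product=100, elem=5
  product=400, elem=4

Final answer: 400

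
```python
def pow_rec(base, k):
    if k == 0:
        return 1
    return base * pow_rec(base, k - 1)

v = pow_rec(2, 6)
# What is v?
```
Call trace:
pow_rec(base=2, k=6)
  pow_rec(base=2, k=5)
    pow_rec(base=2, k=4)
      pow_rec(base=2, k=3)
        pow_rec(base=2, k=2)
          pow_rec(base=2, k=1)
            pow_rec(base=2, k=0)
            -> return 1
          -> return 2
        -> return 4
      -> return 8
    -> return 16
  -> return 32
-> return 64

Final answer: 64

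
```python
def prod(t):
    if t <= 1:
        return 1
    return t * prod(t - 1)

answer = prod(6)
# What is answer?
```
Call trace:
prod(t=6)
  prod(t=5)
    prod(t=4)
      prod(t=3)
        prod(t=2)
          prod(t=1)
          -> return 1
        -> return 2
      -> return 6
    -> return 24
  -> return 120
-> return 720

Final answer: 720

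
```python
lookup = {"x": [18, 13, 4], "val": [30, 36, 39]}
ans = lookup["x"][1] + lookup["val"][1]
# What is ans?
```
Trace:
  lookup={'x': [18, 13, 4], 'val': [30, 36, 39]}
  lookup={'x': [18, 13, 4], 'val': [30, 36, 39]}, ans=49

Final answer: 49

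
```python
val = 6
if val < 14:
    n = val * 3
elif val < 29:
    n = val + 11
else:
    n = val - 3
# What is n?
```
Trace:
  val=6
  val=6, n=18

Final answer: 18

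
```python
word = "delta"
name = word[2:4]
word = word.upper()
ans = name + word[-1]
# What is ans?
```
Trace:
  word='delta'
  word='delta', name='lt'
  word='DELTA', name='lt'
  word='DELTA', name='lt', ans='ltA'

Final answer: 'ltA'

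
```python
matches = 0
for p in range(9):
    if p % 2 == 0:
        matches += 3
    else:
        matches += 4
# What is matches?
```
Trace:
  matches=0
  matches=3, p=0
  matches=7, p=1
  matches=10, p=2
  matches=14, p=3
  matches=17, p=4
  matches=21, p=5
  matches=24, p=6
  matches=28, p=7
  matches=31, p=8

Final answer: 31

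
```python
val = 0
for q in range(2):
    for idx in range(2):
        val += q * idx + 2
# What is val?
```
Trace:
  val=0
  val=2, q=0, idx=0
  val=4, q=0, idx=1
  val=6, q=1, idx=0
  val=9, q=1, idx=1

Final answer: 9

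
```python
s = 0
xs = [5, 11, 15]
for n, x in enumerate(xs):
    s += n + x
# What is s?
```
Trace:
  s=0
  s=5, n=0, x=5
  s=17, n=1, x=11
  s=34, n=2, x=15

Final answer: 34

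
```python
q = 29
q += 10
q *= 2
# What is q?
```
Trace:
  q=29
  q=39
  q=78

Final answer: 78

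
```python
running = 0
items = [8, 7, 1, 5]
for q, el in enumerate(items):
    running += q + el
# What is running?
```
Trace:
  running=0
  running=8, q=0, el=8
  running=16, q=1, el=7
  running=19, q=2, el=1
  running=27, q=3, el=5

Final answer: 27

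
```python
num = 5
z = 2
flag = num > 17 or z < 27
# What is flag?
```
Trace:
  num=5
  num=5, z=2
  num=5, z=2, flag=True

Final answer: True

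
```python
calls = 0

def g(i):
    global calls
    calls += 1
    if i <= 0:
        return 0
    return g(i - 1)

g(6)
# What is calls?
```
Call trace:
g(i=6)
  g(i=5)
    g(i=4)
      g(i=3)
        g(i=2)
          g(i=1)
            g(i=0)
            -> return 0
          -> return 0
        -> return 0
      -> return 0
    -> return 0
  -> return 0
-> return 0

calls is incremented once per call. g is entered once for each i = 6, 5, 4, 3, 2, 1, 0 (the i <= 0 call returns without recursing), i.e. 6 + 1 calls.
calls = 7

Final answer: 7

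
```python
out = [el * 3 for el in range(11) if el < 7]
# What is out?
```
Trace:
  el=0
  el=1
  el=2
  el=3
  el=4
  el=5
  el=6
  el=7
  el=8
  el=9
  el=10
  out=[0, 3, 6, 9, 12, 15, 18]

Final answer: [0, 3, 6, 9, 12, 15, 18]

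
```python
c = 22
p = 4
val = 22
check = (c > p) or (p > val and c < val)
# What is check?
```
Trace:
  c=22
  c=22, p=4
  c=22, p=4, val=22
  c=22, p=4, val=22, check=True

Final answer: True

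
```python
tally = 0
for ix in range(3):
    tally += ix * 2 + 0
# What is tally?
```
Trace:
  tally=0
  tally=0, ix=0
  tally=2, ix=1
  tally=6, ix=2

Final answer: 6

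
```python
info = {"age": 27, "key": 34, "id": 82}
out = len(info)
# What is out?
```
Trace:
  info={'age': 27, 'key': 34, 'id': 82}
  info={'age': 27, 'key': 34, 'id': 82}, out=3

Final answer: 3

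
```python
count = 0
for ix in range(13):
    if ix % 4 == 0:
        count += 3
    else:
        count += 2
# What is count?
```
Trace:
  count=0
  count=3, ix=0
  count=5, ix=1
  count=7, ix=2
  count=9, ix=3
  count=12, ix=4
  count=14, ix=5
  count=16, ix=6
  count=18, ix=7
  count=21, ix=8
  count=23, ix=9
  count=25, ix=10
  count=27, ix=11
  count=30, ix=12

Final answer: 30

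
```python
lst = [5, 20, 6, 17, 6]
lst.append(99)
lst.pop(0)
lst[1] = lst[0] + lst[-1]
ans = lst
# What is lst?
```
Trace:
  lst=[5, 20, 6, 17, 6]
  lst=[5, 20, 6, 17, 6, 99]
  lst=[20, 6, 17, 6, 99]
  lst=[20, 119, 17, 6, 99]
  lst=[20, 119, 17, 6, 99], ans=[20, 119, 17, 6, 99]

Final answer: [20, 119, 17, 6, 99]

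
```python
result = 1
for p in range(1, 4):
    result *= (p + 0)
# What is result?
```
Trace:
  result=1
  result=1, p=1
  result=2, p=2
  result=6, p=3

Final answer: 6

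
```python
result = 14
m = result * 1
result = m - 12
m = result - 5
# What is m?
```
Trace:
  result=14
  result=14, m=14
  result=2, m=14
  result=2, m=-3

Final answer: -3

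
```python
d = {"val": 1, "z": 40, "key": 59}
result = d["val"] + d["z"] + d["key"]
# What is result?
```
Trace:
  d={'val': 1, 'z': 40, 'key': 59}
  d={'val': 1, 'z': 40, 'key': 59}, result=100

Final answer: 100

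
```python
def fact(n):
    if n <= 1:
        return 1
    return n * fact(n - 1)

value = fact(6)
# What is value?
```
Call trace:
fact(n=6)
  fact(n=5)
    fact(n=4)
      fact(n=3)
        fact(n=2)
          fact(n=1)
          -> return 1
        -> return 2
      -> return 6
    -> return 24
  -> return 120
-> return 720

Final answer: 720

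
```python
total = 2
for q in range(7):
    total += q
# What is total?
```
Trace:
  total=2
  total=2, q=0
  total=3, q=1
  total=5, q=2
  total=8, q=3
  total=12, q=4
  total=17, q=5
  total=23, q=6

Final answer: 23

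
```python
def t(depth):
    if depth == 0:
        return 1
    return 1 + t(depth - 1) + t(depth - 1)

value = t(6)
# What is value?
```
Call trace (a repeated sub-call is expanded the first time; later identical calls just restate its return value):
t(depth=6)
  t(depth=5)
    t(depth=4)
      t(depth=3)
        t(depth=2)
          t(depth=1)
            t(depth=0)
            -> return 1
            t(depth=0)
            -> return 1
          -> return 3
          t(depth=1) -> return 3  (same call as traced above)
        -> return 7
        t(depth=2) -> return 7  (same call as traced above)
      -> return 15
      t(depth=3) -> return 15  (same call as traced above)
    -> return 31
    t(depth=4) -> return 31  (same call as traced above)
  -> return 63
  t(depth=5) -> return 63  (same call as traced above)
-> return 127

Final answer: 127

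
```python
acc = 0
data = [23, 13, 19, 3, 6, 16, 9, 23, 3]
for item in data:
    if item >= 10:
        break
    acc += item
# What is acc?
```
Trace:
  acc=0
  acc=0, item=23

Final answer: 0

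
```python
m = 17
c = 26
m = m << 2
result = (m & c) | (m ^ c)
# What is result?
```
Trace:
  m=17
  m=17, c=26
  m=68, c=26
  m=68, c=26, result=94

Final answer: 94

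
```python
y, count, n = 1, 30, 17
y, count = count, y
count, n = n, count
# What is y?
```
Trace:
  y=1, count=30, n=17
  y=30, count=1, n=17
  y=30, count=17, n=1

Final answer: 30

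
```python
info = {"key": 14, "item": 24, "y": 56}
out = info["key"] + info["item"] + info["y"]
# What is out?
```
Trace:
  info={'key': 14, 'item': 24, 'y': 56}
  info={'key': 14, 'item': 24, 'y': 56}, out=94

Final answer: 94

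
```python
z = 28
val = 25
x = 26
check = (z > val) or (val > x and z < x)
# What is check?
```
Trace:
  z=28
  z=28, val=25
  z=28, val=25, x=26
  z=28, val=25, x=26, check=True

Final answer: True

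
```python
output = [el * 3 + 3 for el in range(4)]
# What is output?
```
Trace:
  el=0
  el=1
  el=2
  el=3
  output=[3, 6, 9, 12]

Final answer: [3, 6, 9, 12]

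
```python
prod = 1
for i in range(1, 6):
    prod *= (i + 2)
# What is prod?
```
Trace:
  prod=1
  prod=3, i=1
  prod=12, i=2
  prod=60, i=3
  prod=360, i=4
  prod=2520, i=5

Final answer: 2520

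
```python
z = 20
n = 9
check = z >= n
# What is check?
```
Trace:
  z=20
  z=20, n=9
  z=20, n=9, check=True

Final answer: True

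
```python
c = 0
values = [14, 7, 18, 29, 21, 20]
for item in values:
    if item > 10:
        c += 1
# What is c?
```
Trace:
  c=0
  c=1, item=14
  c=1, item=7
  c=2, item=18
  c=3, item=29
  c=4, item=21
  c=5, item=20

Final answer: 5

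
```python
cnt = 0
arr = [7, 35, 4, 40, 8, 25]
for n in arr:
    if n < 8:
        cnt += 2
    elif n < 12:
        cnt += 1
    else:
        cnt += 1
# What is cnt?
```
Trace:
  cnt=0
  cnt=2, n=7
  cnt=3, n=35
  cnt=5, n=4
  cnt=6, n=40
  cnt=7, n=8
  cnt=8, n=25

Final answer: 8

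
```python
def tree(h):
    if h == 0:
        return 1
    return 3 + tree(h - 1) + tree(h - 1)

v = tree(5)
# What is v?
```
Call trace (a repeated sub-call is expanded the first time; later identical calls just restate its return value):
tree(h=5)
  tree(h=4)
    tree(h=3)
      tree(h=2)
        tree(h=1)
          tree(h=0)
          -> return 1
          tree(h=0)
          -> return 1
        -> return 5
        tree(h=1) -> return 5  (same call as traced above)
      -> return 13
      tree(h=2) -> return 13  (same call as traced above)
    -> return 29
    tree(h=3) -> return 29  (same call as traced above)
  -> return 61
  tree(h=4) -> return 61  (same call as traced above)
-> return 125

Final answer: 125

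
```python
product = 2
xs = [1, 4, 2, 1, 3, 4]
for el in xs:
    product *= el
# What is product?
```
Trace:
  product=2
  product=2, el=1
  product=8, el=4
  product=16, el=2
  product=16, el=1
  product=48, el=3
  product=192, el=4

Final answer: 192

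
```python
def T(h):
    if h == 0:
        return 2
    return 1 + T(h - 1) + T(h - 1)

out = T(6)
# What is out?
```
Call trace (a repeated sub-call is expanded the first time; later identical calls just restate its return value):
T(h=6)
  T(h=5)
    T(h=4)
      T(h=3)
        T(h=2)
          T(h=1)
            T(h=0)
            -> return 2
            T(h=0)
            -> return 2
          -> return 5
          T(h=1) -> return 5  (same call as traced above)
        -> return 11
        T(h=2) -> return 11  (same call as traced above)
      -> return 23
      T(h=3) -> return 23  (same call as traced above)
    -> return 47
    T(h=4) -> return 47  (same call as traced above)
  -> return 95
  T(h=5) -> return 95  (same call as traced above)
-> return 191

Final answer: 191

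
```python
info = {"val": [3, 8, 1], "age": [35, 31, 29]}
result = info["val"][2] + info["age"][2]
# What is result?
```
Trace:
  info={'val': [3, 8, 1], 'age': [35, 31, 29]}
  info={'val': [3, 8, 1], 'age': [35, 31, 29]}, result=30

Final answer: 30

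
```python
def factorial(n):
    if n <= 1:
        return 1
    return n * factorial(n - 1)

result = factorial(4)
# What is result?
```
Call trace:
factorial(n=4)
  factorial(n=3)
    factorial(n=2)
      factorial(n=1)
      -> return 1
    -> return 2
  -> return 6
-> return 24

Final answer: 24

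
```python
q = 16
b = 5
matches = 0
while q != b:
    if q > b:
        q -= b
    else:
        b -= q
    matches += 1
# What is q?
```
Trace:
  q=16
  q=16, b=5
  q=16, b=5, matches=0
  q=11, b=5, matches=1
  q=6, b=5, matches=2
  q=1, b=5, matches=3
  q=1, b=4, matches=4
  q=1, b=3, matches=5
  q=1, b=2, matches=6
  q=1, b=1, matches=7

Final answer: 1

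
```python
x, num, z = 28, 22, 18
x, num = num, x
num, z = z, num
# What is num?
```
Trace:
  x=28, num=22, z=18
  x=22, num=28, z=18
  x=22, num=18, z=28

Final answer: 18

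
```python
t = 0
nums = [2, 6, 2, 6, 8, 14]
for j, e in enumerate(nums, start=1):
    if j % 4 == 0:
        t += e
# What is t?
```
Trace:
  t=0
  t=0, j=1, e=2
  t=0, j=2, e=6
  t=0, j=3, e=2
  t=6, j=4, e=6
  t=6, j=5, e=8
  t=6, j=6, e=14

Final answer: 6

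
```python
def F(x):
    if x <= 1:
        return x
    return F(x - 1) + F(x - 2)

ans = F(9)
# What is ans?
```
Call trace (a repeated sub-call is expanded the first time; later identical calls just restate its return value):
F(x=9)
  F(x=8)
    F(x=7)
      F(x=6)
        F(x=5)
          F(x=4)
            F(x=3)
              F(x=2)
                F(x=1)
                -> return 1
                F(x=0)
                -> return 0
              -> return 1
              F(x=1)
              -> return 1
            -> return 2
            F(x=2) -> return 1  (same call as traced above)
          -> return 3
          F(x=3) -> return 2  (same call as traced above)
        -> return 5
        F(x=4) -> return 3  (same call as traced above)
      -> return 8
      F(x=5) -> return 5  (same call as traced above)
    -> return 13
    F(x=6) -> return 8  (same call as traced above)
  -> return 21
  F(x=7) -> return 13  (same call as traced above)
-> return 34

Final answer: 34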